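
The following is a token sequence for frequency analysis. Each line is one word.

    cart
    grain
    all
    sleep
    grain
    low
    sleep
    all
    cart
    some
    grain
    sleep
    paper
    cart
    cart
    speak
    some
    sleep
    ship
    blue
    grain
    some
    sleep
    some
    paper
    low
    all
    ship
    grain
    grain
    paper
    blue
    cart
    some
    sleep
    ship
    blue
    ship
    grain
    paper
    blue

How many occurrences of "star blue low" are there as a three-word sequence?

0

Scanning the 39 overlapping trigram windows for "star blue low":
  (none found)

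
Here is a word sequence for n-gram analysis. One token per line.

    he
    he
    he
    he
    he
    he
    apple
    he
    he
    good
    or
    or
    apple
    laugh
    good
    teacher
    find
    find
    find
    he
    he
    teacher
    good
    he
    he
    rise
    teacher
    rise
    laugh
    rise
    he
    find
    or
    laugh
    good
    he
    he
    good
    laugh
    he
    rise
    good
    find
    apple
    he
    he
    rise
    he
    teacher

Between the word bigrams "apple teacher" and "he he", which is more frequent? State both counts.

"apple teacher": 0 occurrences
"he he": 10 occurrences

"he he" (10 vs 0)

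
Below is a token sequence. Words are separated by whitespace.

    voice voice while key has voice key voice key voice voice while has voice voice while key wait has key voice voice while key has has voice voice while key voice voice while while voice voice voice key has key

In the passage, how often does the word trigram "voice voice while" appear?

Scanning the 38 overlapping trigram windows for "voice voice while":
  position 1–3: voice voice while
  position 10–12: voice voice while
  position 14–16: voice voice while
  position 21–23: voice voice while
  position 27–29: voice voice while
  position 31–33: voice voice while

6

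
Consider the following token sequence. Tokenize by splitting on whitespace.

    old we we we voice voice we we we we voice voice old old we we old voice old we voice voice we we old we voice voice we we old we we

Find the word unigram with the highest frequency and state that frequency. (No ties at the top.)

Unigram frequencies (highest first):
  we: 17
  voice: 9
  old: 7

"we", 17 times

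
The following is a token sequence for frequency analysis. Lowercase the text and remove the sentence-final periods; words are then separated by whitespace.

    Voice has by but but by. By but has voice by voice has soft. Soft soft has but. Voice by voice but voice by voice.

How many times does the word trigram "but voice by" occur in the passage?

2

Scanning the 23 overlapping trigram windows for "but voice by":
  position 18–20: but voice by
  position 22–24: but voice by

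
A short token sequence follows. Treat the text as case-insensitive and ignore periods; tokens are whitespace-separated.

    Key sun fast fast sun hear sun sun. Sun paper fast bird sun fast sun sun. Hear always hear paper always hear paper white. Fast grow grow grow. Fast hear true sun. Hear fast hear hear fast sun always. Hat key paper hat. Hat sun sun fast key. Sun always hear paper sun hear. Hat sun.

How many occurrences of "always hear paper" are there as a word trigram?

Scanning the 54 overlapping trigram windows for "always hear paper":
  position 18–20: always hear paper
  position 21–23: always hear paper
  position 50–52: always hear paper

3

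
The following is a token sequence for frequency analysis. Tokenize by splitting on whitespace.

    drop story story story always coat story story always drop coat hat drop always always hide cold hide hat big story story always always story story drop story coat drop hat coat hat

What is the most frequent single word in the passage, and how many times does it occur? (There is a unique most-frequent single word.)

Unigram frequencies (highest first):
  story: 10
  always: 6
  drop: 5
  coat: 4
  hat: 4
  hide: 2
  … (2 more, each ≤ 1)

"story", 10 times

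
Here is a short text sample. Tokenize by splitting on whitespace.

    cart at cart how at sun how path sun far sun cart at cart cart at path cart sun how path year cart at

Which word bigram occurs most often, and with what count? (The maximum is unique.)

Bigram frequencies (highest first):
  cart at: 4
  at cart: 2
  sun how: 2
  how path: 2
  cart how: 1
  how at: 1
  … (11 more, each ≤ 1)

"cart at", 4 times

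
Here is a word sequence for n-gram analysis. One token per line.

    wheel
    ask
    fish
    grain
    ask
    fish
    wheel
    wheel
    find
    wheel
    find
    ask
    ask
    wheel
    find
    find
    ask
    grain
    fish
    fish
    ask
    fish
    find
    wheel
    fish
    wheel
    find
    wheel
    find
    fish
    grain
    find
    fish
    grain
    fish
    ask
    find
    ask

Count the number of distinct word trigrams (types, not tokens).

38 tokens → 36 trigram windows in total.
Repeated trigrams (each contributes count−1 duplicates):
  find fish grain: 2
  find wheel find: 2
  wheel find wheel: 2
3 duplicate windows → 36 − 3 = 33 distinct.

33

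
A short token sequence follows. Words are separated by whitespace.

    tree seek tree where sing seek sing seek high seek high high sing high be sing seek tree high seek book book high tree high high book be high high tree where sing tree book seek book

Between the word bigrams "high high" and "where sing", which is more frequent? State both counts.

"high high" (3 vs 2)

"high high": 3 occurrences
"where sing": 2 occurrences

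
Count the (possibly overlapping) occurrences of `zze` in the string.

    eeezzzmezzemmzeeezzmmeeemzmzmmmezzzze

2

Sliding a length-3 window over the 37 characters (35 positions):
  position 9–11: zze
  position 35–37: zze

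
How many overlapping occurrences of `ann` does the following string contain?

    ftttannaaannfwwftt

Sliding a length-3 window over the 18 characters (16 positions):
  position 5–7: ann
  position 10–12: ann

2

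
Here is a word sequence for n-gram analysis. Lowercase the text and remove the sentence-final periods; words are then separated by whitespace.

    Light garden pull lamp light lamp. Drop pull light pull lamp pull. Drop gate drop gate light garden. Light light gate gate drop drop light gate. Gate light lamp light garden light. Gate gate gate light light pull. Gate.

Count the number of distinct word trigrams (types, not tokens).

33

39 tokens → 37 trigram windows in total.
Repeated trigrams (each contributes count−1 duplicates):
  light gate gate: 3
  gate gate light: 2
  light garden light: 2
4 duplicate windows → 37 − 4 = 33 distinct.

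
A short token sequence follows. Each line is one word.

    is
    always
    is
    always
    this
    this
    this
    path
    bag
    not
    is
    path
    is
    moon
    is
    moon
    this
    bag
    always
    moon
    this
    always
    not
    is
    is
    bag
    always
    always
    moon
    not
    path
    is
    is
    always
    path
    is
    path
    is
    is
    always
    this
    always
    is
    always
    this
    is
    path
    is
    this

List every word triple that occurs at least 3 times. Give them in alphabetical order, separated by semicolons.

Trigram counts meeting the condition (at least 3 times):
  is always this: 3
  is path is: 3

is always this; is path is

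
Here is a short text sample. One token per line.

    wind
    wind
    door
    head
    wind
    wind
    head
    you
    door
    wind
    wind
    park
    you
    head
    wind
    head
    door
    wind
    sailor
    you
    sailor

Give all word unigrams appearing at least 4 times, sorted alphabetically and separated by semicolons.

head; wind

Unigram counts meeting the condition (at least 4 times):
  head: 4
  wind: 8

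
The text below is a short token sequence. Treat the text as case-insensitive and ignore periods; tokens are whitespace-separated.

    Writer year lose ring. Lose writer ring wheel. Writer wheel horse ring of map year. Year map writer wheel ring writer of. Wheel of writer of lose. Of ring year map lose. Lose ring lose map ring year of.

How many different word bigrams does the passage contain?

39 tokens → 38 bigram windows in total.
Repeated bigrams (each contributes count−1 duplicates):
  lose ring: 2
  ring lose: 2
  ring year: 2
  writer of: 2
  writer wheel: 2
  year map: 2
6 duplicate windows → 38 − 6 = 32 distinct.

32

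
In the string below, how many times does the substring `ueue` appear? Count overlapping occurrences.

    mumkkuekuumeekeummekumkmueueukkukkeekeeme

1

Sliding a length-4 window over the 41 characters (38 positions):
  position 25–28: ueue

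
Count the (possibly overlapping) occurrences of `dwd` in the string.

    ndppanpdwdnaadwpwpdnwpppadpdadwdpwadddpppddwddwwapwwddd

Sliding a length-3 window over the 55 characters (53 positions):
  position 8–10: dwd
  position 30–32: dwd
  position 43–45: dwd

3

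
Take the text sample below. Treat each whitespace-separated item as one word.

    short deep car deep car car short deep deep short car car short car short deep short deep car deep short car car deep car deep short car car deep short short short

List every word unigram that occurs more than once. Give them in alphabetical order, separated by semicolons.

car; deep; short

Unigram counts meeting the condition (more than once):
  car: 12
  deep: 10
  short: 11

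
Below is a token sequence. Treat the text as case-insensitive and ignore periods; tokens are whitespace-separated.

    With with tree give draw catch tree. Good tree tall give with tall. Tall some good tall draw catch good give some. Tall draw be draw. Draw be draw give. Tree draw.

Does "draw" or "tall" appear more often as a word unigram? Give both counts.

"draw": 7 occurrences
"tall": 5 occurrences

"draw" (7 vs 5)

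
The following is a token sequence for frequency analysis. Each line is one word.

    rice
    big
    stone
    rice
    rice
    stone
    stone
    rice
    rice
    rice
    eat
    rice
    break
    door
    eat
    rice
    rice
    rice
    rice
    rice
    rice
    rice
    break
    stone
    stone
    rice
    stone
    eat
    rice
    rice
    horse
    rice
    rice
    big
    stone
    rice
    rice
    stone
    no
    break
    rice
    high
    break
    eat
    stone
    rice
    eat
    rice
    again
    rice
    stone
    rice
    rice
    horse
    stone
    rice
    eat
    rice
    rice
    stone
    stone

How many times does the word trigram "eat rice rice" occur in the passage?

3

Scanning the 59 overlapping trigram windows for "eat rice rice":
  position 15–17: eat rice rice
  position 28–30: eat rice rice
  position 57–59: eat rice rice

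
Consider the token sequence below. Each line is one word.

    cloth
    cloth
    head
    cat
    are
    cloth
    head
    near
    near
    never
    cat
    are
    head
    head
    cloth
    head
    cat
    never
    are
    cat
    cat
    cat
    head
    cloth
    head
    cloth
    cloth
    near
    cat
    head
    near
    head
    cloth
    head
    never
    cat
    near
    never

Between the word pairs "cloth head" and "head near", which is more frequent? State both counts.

"cloth head": 5 occurrences
"head near": 2 occurrences

"cloth head" (5 vs 2)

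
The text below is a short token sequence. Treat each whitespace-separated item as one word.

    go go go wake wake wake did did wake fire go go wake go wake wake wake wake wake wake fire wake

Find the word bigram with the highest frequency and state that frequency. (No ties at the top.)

Bigram frequencies (highest first):
  wake wake: 7
  go go: 3
  go wake: 3
  wake fire: 2
  wake did: 1
  did did: 1
  … (4 more, each ≤ 1)

"wake wake", 7 times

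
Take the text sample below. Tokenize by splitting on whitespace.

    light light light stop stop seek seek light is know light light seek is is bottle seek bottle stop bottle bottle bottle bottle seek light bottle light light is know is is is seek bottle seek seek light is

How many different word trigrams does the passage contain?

39 tokens → 37 trigram windows in total.
Repeated trigrams (each contributes count−1 duplicates):
  bottle bottle bottle: 2
  light is know: 2
  seek light is: 2
  seek seek light: 2
4 duplicate windows → 37 − 4 = 33 distinct.

33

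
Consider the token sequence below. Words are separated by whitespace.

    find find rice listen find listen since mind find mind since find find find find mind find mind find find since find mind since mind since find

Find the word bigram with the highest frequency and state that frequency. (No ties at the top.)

"find find", 5 times

Bigram frequencies (highest first):
  find find: 5
  find mind: 4
  mind find: 3
  mind since: 3
  since find: 3
  since mind: 2
  … (6 more, each ≤ 1)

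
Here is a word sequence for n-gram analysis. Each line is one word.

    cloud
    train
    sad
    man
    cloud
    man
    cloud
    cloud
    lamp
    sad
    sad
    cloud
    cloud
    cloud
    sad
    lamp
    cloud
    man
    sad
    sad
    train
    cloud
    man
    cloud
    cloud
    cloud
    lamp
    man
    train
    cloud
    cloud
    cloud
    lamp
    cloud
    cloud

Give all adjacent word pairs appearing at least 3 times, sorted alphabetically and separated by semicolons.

Bigram counts meeting the condition (at least 3 times):
  cloud cloud: 8
  cloud lamp: 3
  cloud man: 3
  man cloud: 3

cloud cloud; cloud lamp; cloud man; man cloud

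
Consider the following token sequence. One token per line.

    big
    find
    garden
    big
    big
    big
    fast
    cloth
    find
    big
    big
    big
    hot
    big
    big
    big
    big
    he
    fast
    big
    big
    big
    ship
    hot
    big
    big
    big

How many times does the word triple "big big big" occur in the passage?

Scanning the 25 overlapping trigram windows for "big big big":
  position 4–6: big big big
  position 10–12: big big big
  position 14–16: big big big
  position 15–17: big big big
  position 20–22: big big big
  position 25–27: big big big

6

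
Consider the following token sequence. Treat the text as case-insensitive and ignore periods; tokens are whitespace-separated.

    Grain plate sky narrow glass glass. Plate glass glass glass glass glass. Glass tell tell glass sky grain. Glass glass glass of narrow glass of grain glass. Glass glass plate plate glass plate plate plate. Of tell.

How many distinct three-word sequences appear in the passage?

27

37 tokens → 35 trigram windows in total.
Repeated trigrams (each contributes count−1 duplicates):
  glass glass glass: 6
  glass glass plate: 2
  glass plate plate: 2
  grain glass glass: 2
8 duplicate windows → 35 − 8 = 27 distinct.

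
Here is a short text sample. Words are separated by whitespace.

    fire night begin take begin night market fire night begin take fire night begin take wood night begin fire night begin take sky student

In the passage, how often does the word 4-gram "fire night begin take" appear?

Scanning the 21 overlapping 4-gram windows for "fire night begin take":
  position 1–4: fire night begin take
  position 8–11: fire night begin take
  position 12–15: fire night begin take
  position 19–22: fire night begin take

4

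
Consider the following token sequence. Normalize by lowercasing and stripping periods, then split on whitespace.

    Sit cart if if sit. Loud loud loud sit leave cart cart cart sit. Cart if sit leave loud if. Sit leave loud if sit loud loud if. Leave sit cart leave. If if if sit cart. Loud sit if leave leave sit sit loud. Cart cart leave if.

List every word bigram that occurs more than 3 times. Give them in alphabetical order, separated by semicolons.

Bigram counts meeting the condition (more than 3 times):
  if sit: 5
  sit cart: 4

if sit; sit cart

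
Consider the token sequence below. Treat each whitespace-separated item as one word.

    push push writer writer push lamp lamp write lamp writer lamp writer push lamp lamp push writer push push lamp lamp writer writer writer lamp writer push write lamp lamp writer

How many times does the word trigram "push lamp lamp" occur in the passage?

3

Scanning the 29 overlapping trigram windows for "push lamp lamp":
  position 5–7: push lamp lamp
  position 13–15: push lamp lamp
  position 19–21: push lamp lamp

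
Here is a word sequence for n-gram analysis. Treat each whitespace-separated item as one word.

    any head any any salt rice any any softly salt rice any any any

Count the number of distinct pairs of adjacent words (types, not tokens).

8

14 tokens → 13 bigram windows in total.
Repeated bigrams (each contributes count−1 duplicates):
  any any: 4
  rice any: 2
  salt rice: 2
5 duplicate windows → 13 − 5 = 8 distinct.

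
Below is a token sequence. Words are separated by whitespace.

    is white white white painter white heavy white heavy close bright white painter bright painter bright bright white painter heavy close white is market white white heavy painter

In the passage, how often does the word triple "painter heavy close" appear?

Scanning the 26 overlapping trigram windows for "painter heavy close":
  position 19–21: painter heavy close

1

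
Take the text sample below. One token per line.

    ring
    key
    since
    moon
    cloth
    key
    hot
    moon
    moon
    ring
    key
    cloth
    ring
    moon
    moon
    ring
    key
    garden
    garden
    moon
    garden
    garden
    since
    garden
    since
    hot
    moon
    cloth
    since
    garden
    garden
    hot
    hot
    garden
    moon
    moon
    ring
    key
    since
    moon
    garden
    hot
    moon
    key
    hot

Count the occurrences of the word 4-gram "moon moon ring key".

Scanning the 42 overlapping 4-gram windows for "moon moon ring key":
  position 8–11: moon moon ring key
  position 14–17: moon moon ring key
  position 35–38: moon moon ring key

3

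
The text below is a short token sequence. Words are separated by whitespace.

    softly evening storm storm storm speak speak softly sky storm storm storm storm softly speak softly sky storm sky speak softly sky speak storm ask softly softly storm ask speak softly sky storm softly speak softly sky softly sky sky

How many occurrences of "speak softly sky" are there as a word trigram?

5

Scanning the 38 overlapping trigram windows for "speak softly sky":
  position 7–9: speak softly sky
  position 15–17: speak softly sky
  position 20–22: speak softly sky
  position 30–32: speak softly sky
  position 35–37: speak softly sky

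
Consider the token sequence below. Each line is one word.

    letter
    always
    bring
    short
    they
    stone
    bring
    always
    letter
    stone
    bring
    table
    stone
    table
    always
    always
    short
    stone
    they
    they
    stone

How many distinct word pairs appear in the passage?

21 tokens → 20 bigram windows in total.
Repeated bigrams (each contributes count−1 duplicates):
  stone bring: 2
  they stone: 2
2 duplicate windows → 20 − 2 = 18 distinct.

18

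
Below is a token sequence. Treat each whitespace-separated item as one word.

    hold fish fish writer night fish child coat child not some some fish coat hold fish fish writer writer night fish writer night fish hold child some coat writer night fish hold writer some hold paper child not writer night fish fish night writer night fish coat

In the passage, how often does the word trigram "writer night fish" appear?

Scanning the 45 overlapping trigram windows for "writer night fish":
  position 4–6: writer night fish
  position 19–21: writer night fish
  position 22–24: writer night fish
  position 29–31: writer night fish
  position 39–41: writer night fish
  position 44–46: writer night fish

6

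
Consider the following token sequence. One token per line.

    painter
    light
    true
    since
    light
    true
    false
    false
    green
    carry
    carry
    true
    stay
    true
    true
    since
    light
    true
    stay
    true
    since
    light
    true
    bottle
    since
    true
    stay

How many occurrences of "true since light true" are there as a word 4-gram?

3

Scanning the 24 overlapping 4-gram windows for "true since light true":
  position 3–6: true since light true
  position 15–18: true since light true
  position 20–23: true since light true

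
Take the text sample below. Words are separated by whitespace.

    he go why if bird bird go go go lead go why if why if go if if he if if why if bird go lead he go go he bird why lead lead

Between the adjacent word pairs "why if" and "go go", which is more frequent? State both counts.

"why if" (4 vs 3)

"why if": 4 occurrences
"go go": 3 occurrences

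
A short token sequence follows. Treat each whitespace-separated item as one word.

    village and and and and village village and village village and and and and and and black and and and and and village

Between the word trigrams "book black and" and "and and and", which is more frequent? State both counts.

"and and and" (9 vs 0)

"book black and": 0 occurrences
"and and and": 9 occurrences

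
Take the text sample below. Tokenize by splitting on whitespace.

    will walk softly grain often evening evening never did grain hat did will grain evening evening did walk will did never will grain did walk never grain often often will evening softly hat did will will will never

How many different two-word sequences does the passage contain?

30

38 tokens → 37 bigram windows in total.
Repeated bigrams (each contributes count−1 duplicates):
  did walk: 2
  did will: 2
  evening evening: 2
  grain often: 2
  hat did: 2
  will grain: 2
  will will: 2
7 duplicate windows → 37 − 7 = 30 distinct.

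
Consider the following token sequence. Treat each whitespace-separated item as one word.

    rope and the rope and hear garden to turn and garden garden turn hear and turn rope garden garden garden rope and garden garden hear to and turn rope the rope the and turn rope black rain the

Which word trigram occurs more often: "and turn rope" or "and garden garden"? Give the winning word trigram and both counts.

"and turn rope" (3 vs 2)

"and turn rope": 3 occurrences
"and garden garden": 2 occurrences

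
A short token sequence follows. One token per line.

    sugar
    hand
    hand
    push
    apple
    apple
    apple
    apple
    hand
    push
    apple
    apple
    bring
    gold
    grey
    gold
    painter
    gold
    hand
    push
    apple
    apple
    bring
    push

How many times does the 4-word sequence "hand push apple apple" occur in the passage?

3

Scanning the 21 overlapping 4-gram windows for "hand push apple apple":
  position 3–6: hand push apple apple
  position 9–12: hand push apple apple
  position 19–22: hand push apple apple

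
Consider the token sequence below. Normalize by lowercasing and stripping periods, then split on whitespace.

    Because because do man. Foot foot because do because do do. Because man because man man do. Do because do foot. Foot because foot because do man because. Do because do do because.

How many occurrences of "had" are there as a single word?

Scanning the 33 tokens for "had":
  (none found)

0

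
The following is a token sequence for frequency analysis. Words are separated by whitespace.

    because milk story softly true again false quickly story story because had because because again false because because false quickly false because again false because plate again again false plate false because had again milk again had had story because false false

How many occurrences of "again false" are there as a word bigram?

Scanning the 41 overlapping bigram windows for "again false":
  position 6–7: again false
  position 15–16: again false
  position 23–24: again false
  position 28–29: again false

4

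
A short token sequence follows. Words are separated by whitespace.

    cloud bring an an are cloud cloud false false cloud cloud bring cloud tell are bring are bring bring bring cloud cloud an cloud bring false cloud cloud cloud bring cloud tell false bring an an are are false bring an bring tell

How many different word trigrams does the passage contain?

34

43 tokens → 41 trigram windows in total.
Repeated trigrams (each contributes count−1 duplicates):
  an an are: 2
  bring an an: 2
  bring cloud tell: 2
  cloud bring cloud: 2
  cloud cloud bring: 2
  false bring an: 2
  false cloud cloud: 2
7 duplicate windows → 41 − 7 = 34 distinct.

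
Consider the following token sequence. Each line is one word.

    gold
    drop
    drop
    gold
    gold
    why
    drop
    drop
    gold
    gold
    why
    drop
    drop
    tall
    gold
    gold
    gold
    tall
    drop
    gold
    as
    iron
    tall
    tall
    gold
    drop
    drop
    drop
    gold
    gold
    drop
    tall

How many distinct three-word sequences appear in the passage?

22

32 tokens → 30 trigram windows in total.
Repeated trigrams (each contributes count−1 duplicates):
  drop drop gold: 3
  drop gold gold: 3
  gold drop drop: 2
  gold gold why: 2
  gold why drop: 2
  why drop drop: 2
8 duplicate windows → 30 − 8 = 22 distinct.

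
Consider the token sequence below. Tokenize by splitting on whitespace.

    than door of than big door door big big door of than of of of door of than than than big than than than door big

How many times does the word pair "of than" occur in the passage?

Scanning the 25 overlapping bigram windows for "of than":
  position 3–4: of than
  position 11–12: of than
  position 17–18: of than

3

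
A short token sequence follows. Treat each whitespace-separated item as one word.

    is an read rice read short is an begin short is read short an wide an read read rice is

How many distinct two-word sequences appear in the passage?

20 tokens → 19 bigram windows in total.
Repeated bigrams (each contributes count−1 duplicates):
  an read: 2
  is an: 2
  read rice: 2
  read short: 2
  short is: 2
5 duplicate windows → 19 − 5 = 14 distinct.

14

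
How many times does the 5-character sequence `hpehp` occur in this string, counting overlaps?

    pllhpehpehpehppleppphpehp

4

Sliding a length-5 window over the 25 characters (21 positions):
  position 4–8: hpehp
  position 7–11: hpehp
  position 10–14: hpehp
  position 21–25: hpehp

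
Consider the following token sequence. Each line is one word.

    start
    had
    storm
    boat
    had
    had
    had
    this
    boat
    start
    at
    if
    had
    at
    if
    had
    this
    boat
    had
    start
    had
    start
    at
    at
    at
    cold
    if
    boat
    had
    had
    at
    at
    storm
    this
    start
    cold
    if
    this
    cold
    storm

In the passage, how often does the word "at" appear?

7

Scanning the 40 tokens for "at":
  position 11: at
  position 14: at
  position 23: at
  position 24: at
  position 25: at
  position 31: at
  position 32: at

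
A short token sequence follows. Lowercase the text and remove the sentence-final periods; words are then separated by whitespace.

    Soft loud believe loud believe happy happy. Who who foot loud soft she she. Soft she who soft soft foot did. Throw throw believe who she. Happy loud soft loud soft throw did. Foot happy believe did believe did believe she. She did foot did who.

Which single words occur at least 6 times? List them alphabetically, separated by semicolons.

believe; did; she; soft

Unigram counts meeting the condition (at least 6 times):
  believe: 6
  did: 6
  she: 6
  soft: 7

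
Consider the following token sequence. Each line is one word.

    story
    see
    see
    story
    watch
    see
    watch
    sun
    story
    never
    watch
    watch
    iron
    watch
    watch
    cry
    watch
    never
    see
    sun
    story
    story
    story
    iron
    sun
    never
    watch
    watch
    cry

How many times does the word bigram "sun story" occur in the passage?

2

Scanning the 28 overlapping bigram windows for "sun story":
  position 8–9: sun story
  position 20–21: sun story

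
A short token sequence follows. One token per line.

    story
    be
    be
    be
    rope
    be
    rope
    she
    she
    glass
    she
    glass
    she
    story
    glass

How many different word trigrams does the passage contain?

15 tokens → 13 trigram windows in total.
Repeated trigrams (each contributes count−1 duplicates):
  she glass she: 2
1 duplicate windows → 13 − 1 = 12 distinct.

12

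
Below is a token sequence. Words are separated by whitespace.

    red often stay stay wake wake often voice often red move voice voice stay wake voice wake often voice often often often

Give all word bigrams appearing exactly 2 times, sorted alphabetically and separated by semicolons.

often often; often voice; stay wake; voice often; wake often

Bigram counts meeting the condition (exactly 2 times):
  often often: 2
  often voice: 2
  stay wake: 2
  voice often: 2
  wake often: 2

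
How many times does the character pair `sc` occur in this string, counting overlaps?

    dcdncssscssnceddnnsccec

2

Sliding a length-2 window over the 23 characters (22 positions):
  position 8–9: sc
  position 19–20: sc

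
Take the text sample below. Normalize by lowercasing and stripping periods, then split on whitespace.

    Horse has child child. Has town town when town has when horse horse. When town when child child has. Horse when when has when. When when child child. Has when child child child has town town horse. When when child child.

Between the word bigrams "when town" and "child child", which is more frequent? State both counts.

"child child" (6 vs 2)

"when town": 2 occurrences
"child child": 6 occurrences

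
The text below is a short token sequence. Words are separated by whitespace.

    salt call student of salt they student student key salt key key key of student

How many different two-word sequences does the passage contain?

13

15 tokens → 14 bigram windows in total.
Repeated bigrams (each contributes count−1 duplicates):
  key key: 2
1 duplicate windows → 14 − 1 = 13 distinct.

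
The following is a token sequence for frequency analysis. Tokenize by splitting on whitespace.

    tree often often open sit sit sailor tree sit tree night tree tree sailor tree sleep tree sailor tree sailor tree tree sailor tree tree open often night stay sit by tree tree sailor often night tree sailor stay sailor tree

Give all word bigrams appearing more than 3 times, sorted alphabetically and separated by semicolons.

sailor tree; tree sailor; tree tree

Bigram counts meeting the condition (more than 3 times):
  sailor tree: 6
  tree sailor: 6
  tree tree: 4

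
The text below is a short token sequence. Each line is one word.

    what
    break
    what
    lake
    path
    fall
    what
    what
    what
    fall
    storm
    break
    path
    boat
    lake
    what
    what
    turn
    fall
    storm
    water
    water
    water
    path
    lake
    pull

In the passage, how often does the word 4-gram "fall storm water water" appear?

1

Scanning the 23 overlapping 4-gram windows for "fall storm water water":
  position 19–22: fall storm water water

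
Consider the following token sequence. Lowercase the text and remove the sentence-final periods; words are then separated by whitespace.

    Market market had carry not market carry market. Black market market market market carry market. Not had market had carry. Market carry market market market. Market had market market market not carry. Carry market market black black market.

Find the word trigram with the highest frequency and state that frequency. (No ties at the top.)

"market market market", 5 times

Trigram frequencies (highest first):
  market market market: 5
  market carry market: 3
  market market had: 2
  market had carry: 2
  carry market market: 2
  had carry not: 1
  … (21 more, each ≤ 1)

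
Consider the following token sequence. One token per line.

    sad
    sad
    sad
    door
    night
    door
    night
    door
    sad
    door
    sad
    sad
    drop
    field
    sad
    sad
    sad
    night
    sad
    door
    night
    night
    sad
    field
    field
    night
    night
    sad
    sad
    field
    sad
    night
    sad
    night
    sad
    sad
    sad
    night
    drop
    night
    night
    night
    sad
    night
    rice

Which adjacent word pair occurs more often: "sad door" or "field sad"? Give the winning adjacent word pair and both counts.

"sad door": 3 occurrences
"field sad": 2 occurrences

"sad door" (3 vs 2)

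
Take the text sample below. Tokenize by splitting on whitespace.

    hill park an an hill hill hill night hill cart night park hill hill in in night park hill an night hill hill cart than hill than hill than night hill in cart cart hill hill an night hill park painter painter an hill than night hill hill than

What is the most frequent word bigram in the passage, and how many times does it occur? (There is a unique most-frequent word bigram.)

"hill hill", 6 times

Bigram frequencies (highest first):
  hill hill: 6
  night hill: 5
  hill than: 4
  hill park: 2
  an hill: 2
  hill cart: 2
  … (20 more, each ≤ 2)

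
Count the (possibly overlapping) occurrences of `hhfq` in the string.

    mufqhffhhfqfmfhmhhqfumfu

Sliding a length-4 window over the 24 characters (21 positions):
  position 8–11: hhfq

1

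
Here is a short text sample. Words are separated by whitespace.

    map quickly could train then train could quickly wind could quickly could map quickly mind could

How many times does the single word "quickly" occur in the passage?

Scanning the 16 tokens for "quickly":
  position 2: quickly
  position 8: quickly
  position 11: quickly
  position 14: quickly

4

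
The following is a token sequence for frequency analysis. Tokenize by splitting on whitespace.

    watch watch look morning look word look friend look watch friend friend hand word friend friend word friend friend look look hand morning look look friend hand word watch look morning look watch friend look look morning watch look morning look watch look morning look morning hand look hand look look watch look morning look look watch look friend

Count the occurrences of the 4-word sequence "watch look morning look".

5

Scanning the 56 overlapping 4-gram windows for "watch look morning look":
  position 2–5: watch look morning look
  position 29–32: watch look morning look
  position 38–41: watch look morning look
  position 42–45: watch look morning look
  position 52–55: watch look morning look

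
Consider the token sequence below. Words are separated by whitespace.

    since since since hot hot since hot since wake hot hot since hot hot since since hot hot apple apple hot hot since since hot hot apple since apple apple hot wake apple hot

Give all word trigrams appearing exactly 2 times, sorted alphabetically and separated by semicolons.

apple apple hot; hot hot apple; hot since hot; hot since since

Trigram counts meeting the condition (exactly 2 times):
  apple apple hot: 2
  hot hot apple: 2
  hot since hot: 2
  hot since since: 2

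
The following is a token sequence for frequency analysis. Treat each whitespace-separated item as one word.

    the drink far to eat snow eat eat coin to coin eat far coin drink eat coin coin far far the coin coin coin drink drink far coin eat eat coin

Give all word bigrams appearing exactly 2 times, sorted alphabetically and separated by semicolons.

coin drink; coin eat; drink far; eat eat; far coin

Bigram counts meeting the condition (exactly 2 times):
  coin drink: 2
  coin eat: 2
  drink far: 2
  eat eat: 2
  far coin: 2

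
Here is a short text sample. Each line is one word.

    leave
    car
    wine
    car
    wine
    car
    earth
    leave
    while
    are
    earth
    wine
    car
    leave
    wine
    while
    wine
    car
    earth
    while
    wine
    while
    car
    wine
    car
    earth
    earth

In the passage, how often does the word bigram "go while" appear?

0

Scanning the 26 overlapping bigram windows for "go while":
  (none found)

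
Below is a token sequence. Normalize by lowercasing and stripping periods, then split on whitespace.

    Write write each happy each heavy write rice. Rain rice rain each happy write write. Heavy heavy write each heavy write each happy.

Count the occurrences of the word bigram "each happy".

Scanning the 22 overlapping bigram windows for "each happy":
  position 3–4: each happy
  position 12–13: each happy
  position 22–23: each happy

3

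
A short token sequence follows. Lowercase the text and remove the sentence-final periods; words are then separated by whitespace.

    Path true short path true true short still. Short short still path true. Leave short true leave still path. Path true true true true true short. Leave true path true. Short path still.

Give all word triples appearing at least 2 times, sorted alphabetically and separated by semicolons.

path true short; path true true; true short path; true true short; true true true

Trigram counts meeting the condition (at least 2 times):
  path true short: 2
  path true true: 2
  true short path: 2
  true true short: 2
  true true true: 3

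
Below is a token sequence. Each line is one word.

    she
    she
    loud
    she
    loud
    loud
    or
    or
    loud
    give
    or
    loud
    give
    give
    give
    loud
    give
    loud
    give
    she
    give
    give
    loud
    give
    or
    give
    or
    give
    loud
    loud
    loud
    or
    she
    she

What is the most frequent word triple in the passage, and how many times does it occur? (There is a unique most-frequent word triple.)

Trigram frequencies (highest first):
  give loud give: 3
  loud loud or: 2
  or loud give: 2
  loud give or: 2
  give give loud: 2
  give or give: 2
  … (19 more, each ≤ 1)

"give loud give", 3 times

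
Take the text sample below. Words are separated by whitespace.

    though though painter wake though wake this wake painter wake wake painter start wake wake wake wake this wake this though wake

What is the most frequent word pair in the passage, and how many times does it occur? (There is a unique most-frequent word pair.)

"wake wake", 4 times

Bigram frequencies (highest first):
  wake wake: 4
  wake this: 3
  painter wake: 2
  though wake: 2
  this wake: 2
  wake painter: 2
  … (6 more, each ≤ 1)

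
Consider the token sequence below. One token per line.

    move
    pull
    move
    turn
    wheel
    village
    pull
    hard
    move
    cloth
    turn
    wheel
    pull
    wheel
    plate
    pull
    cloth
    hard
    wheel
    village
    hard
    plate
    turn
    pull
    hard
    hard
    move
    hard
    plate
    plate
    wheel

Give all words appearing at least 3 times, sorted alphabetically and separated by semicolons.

Unigram counts meeting the condition (at least 3 times):
  hard: 6
  move: 4
  plate: 4
  pull: 5
  turn: 3
  wheel: 5

hard; move; plate; pull; turn; wheel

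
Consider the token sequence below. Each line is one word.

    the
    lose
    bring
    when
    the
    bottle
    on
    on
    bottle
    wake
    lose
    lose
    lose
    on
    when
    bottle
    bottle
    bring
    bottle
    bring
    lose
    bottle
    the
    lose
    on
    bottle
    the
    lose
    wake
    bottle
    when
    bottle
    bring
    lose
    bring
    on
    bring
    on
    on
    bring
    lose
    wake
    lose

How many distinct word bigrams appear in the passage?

43 tokens → 42 bigram windows in total.
Repeated bigrams (each contributes count−1 duplicates):
  bottle bring: 3
  bring lose: 3
  the lose: 3
  bottle the: 2
  bring on: 2
  lose bring: 2
  lose lose: 2
  lose on: 2
  … (6 more repeated)
17 duplicate windows → 42 − 17 = 25 distinct.

25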